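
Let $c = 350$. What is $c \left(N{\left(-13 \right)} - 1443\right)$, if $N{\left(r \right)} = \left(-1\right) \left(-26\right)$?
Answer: $-495950$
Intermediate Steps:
$N{\left(r \right)} = 26$
$c \left(N{\left(-13 \right)} - 1443\right) = 350 \left(26 - 1443\right) = 350 \left(-1417\right) = -495950$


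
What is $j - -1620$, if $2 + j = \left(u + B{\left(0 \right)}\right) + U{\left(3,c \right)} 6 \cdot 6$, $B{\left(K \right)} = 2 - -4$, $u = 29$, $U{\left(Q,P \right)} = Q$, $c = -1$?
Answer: $1761$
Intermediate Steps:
$B{\left(K \right)} = 6$ ($B{\left(K \right)} = 2 + 4 = 6$)
$j = 141$ ($j = -2 + \left(\left(29 + 6\right) + 3 \cdot 6 \cdot 6\right) = -2 + \left(35 + 18 \cdot 6\right) = -2 + \left(35 + 108\right) = -2 + 143 = 141$)
$j - -1620 = 141 - -1620 = 141 + 1620 = 1761$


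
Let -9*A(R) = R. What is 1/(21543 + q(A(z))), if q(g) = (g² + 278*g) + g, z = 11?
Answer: 81/1717483 ≈ 4.7162e-5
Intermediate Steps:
A(R) = -R/9
q(g) = g² + 279*g
1/(21543 + q(A(z))) = 1/(21543 + (-⅑*11)*(279 - ⅑*11)) = 1/(21543 - 11*(279 - 11/9)/9) = 1/(21543 - 11/9*2500/9) = 1/(21543 - 27500/81) = 1/(1717483/81) = 81/1717483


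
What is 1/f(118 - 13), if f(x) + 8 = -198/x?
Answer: -35/346 ≈ -0.10116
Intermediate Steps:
f(x) = -8 - 198/x
1/f(118 - 13) = 1/(-8 - 198/(118 - 13)) = 1/(-8 - 198/105) = 1/(-8 - 198*1/105) = 1/(-8 - 66/35) = 1/(-346/35) = -35/346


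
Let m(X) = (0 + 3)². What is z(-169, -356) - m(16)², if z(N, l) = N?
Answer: -250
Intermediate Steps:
m(X) = 9 (m(X) = 3² = 9)
z(-169, -356) - m(16)² = -169 - 1*9² = -169 - 1*81 = -169 - 81 = -250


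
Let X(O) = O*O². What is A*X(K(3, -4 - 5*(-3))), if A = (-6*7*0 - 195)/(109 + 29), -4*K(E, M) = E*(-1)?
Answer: -1755/2944 ≈ -0.59613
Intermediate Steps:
K(E, M) = E/4 (K(E, M) = -E*(-1)/4 = -(-1)*E/4 = E/4)
X(O) = O³
A = -65/46 (A = (-42*0 - 195)/138 = (0 - 195)*(1/138) = -195*1/138 = -65/46 ≈ -1.4130)
A*X(K(3, -4 - 5*(-3))) = -65*((¼)*3)³/46 = -65*(¾)³/46 = -65/46*27/64 = -1755/2944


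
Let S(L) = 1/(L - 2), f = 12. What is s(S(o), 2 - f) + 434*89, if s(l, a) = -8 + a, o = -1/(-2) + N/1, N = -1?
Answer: 38608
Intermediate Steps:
o = -1/2 (o = -1/(-2) - 1/1 = -1*(-1/2) - 1*1 = 1/2 - 1 = -1/2 ≈ -0.50000)
S(L) = 1/(-2 + L)
s(S(o), 2 - f) + 434*89 = (-8 + (2 - 1*12)) + 434*89 = (-8 + (2 - 12)) + 38626 = (-8 - 10) + 38626 = -18 + 38626 = 38608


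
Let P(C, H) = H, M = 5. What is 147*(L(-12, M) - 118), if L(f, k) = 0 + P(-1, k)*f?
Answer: -26166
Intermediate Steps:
L(f, k) = f*k (L(f, k) = 0 + k*f = 0 + f*k = f*k)
147*(L(-12, M) - 118) = 147*(-12*5 - 118) = 147*(-60 - 118) = 147*(-178) = -26166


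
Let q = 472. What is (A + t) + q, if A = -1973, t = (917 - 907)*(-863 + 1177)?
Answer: 1639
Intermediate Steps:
t = 3140 (t = 10*314 = 3140)
(A + t) + q = (-1973 + 3140) + 472 = 1167 + 472 = 1639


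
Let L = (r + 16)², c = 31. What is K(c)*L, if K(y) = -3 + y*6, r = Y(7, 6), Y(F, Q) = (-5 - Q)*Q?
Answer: 457500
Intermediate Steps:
Y(F, Q) = Q*(-5 - Q)
r = -66 (r = -1*6*(5 + 6) = -1*6*11 = -66)
K(y) = -3 + 6*y
L = 2500 (L = (-66 + 16)² = (-50)² = 2500)
K(c)*L = (-3 + 6*31)*2500 = (-3 + 186)*2500 = 183*2500 = 457500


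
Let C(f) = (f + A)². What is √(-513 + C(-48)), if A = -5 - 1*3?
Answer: √2623 ≈ 51.215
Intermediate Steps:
A = -8 (A = -5 - 3 = -8)
C(f) = (-8 + f)² (C(f) = (f - 8)² = (-8 + f)²)
√(-513 + C(-48)) = √(-513 + (-8 - 48)²) = √(-513 + (-56)²) = √(-513 + 3136) = √2623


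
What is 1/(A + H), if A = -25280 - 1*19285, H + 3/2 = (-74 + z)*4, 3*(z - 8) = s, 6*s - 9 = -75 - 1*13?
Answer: -18/807265 ≈ -2.2298e-5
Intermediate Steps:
s = -79/6 (s = 3/2 + (-75 - 1*13)/6 = 3/2 + (-75 - 13)/6 = 3/2 + (⅙)*(-88) = 3/2 - 44/3 = -79/6 ≈ -13.167)
z = 65/18 (z = 8 + (⅓)*(-79/6) = 8 - 79/18 = 65/18 ≈ 3.6111)
H = -5095/18 (H = -3/2 + (-74 + 65/18)*4 = -3/2 - 1267/18*4 = -3/2 - 2534/9 = -5095/18 ≈ -283.06)
A = -44565 (A = -25280 - 19285 = -44565)
1/(A + H) = 1/(-44565 - 5095/18) = 1/(-807265/18) = -18/807265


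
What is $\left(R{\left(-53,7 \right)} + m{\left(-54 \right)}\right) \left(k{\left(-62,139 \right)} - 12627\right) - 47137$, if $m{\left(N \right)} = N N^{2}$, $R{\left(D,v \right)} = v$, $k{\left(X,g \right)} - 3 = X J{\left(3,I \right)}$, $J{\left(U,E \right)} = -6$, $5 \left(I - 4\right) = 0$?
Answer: $1929116027$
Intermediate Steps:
$I = 4$ ($I = 4 + \frac{1}{5} \cdot 0 = 4 + 0 = 4$)
$k{\left(X,g \right)} = 3 - 6 X$ ($k{\left(X,g \right)} = 3 + X \left(-6\right) = 3 - 6 X$)
$m{\left(N \right)} = N^{3}$
$\left(R{\left(-53,7 \right)} + m{\left(-54 \right)}\right) \left(k{\left(-62,139 \right)} - 12627\right) - 47137 = \left(7 + \left(-54\right)^{3}\right) \left(\left(3 - -372\right) - 12627\right) - 47137 = \left(7 - 157464\right) \left(\left(3 + 372\right) - 12627\right) - 47137 = - 157457 \left(375 - 12627\right) - 47137 = \left(-157457\right) \left(-12252\right) - 47137 = 1929163164 - 47137 = 1929116027$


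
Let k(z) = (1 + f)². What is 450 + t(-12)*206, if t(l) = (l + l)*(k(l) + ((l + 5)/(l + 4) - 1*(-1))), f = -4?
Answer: -53316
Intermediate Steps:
k(z) = 9 (k(z) = (1 - 4)² = (-3)² = 9)
t(l) = 2*l*(10 + (5 + l)/(4 + l)) (t(l) = (l + l)*(9 + ((l + 5)/(l + 4) - 1*(-1))) = (2*l)*(9 + ((5 + l)/(4 + l) + 1)) = (2*l)*(9 + (1 + (5 + l)/(4 + l))) = (2*l)*(10 + (5 + l)/(4 + l)) = 2*l*(10 + (5 + l)/(4 + l)))
450 + t(-12)*206 = 450 + (2*(-12)*(45 + 11*(-12))/(4 - 12))*206 = 450 + (2*(-12)*(45 - 132)/(-8))*206 = 450 + (2*(-12)*(-⅛)*(-87))*206 = 450 - 261*206 = 450 - 53766 = -53316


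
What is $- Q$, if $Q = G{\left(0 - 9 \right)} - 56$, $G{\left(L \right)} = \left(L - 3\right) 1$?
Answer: $68$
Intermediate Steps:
$G{\left(L \right)} = -3 + L$ ($G{\left(L \right)} = \left(-3 + L\right) 1 = -3 + L$)
$Q = -68$ ($Q = \left(-3 + \left(0 - 9\right)\right) - 56 = \left(-3 - 9\right) - 56 = -12 - 56 = -68$)
$- Q = \left(-1\right) \left(-68\right) = 68$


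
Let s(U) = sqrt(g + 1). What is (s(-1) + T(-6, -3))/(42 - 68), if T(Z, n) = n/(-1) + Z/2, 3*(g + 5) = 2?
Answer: -I*sqrt(30)/78 ≈ -0.070221*I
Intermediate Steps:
g = -13/3 (g = -5 + (1/3)*2 = -5 + 2/3 = -13/3 ≈ -4.3333)
T(Z, n) = Z/2 - n (T(Z, n) = n*(-1) + Z*(1/2) = -n + Z/2 = Z/2 - n)
s(U) = I*sqrt(30)/3 (s(U) = sqrt(-13/3 + 1) = sqrt(-10/3) = I*sqrt(30)/3)
(s(-1) + T(-6, -3))/(42 - 68) = (I*sqrt(30)/3 + ((1/2)*(-6) - 1*(-3)))/(42 - 68) = (I*sqrt(30)/3 + (-3 + 3))/(-26) = -(I*sqrt(30)/3 + 0)/26 = -I*sqrt(30)/78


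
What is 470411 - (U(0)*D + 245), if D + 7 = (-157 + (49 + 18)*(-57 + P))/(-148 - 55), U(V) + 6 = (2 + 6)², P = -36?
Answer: 3281228/7 ≈ 4.6875e+5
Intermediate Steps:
U(V) = 58 (U(V) = -6 + (2 + 6)² = -6 + 8² = -6 + 64 = 58)
D = 4967/203 (D = -7 + (-157 + (49 + 18)*(-57 - 36))/(-148 - 55) = -7 + (-157 + 67*(-93))/(-203) = -7 + (-157 - 6231)*(-1/203) = -7 - 6388*(-1/203) = -7 + 6388/203 = 4967/203 ≈ 24.468)
470411 - (U(0)*D + 245) = 470411 - (58*(4967/203) + 245) = 470411 - (9934/7 + 245) = 470411 - 1*11649/7 = 470411 - 11649/7 = 3281228/7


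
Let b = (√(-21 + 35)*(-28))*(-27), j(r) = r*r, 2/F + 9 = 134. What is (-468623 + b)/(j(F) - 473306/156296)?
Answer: 572217971937500/3697390533 - 307707750000*√14/1232463511 ≈ 1.5383e+5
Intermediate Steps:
F = 2/125 (F = 2/(-9 + 134) = 2/125 ≈ 0.016000)
j(r) = r²
b = 756*√14 (b = (√14*(-28))*(-27) = -28*√14*(-27) = 756*√14 ≈ 2828.7)
(-468623 + b)/(j(F) - 473306/156296) = (-468623 + 756*√14)/((2/125)² - 473306/156296) = (-468623 + 756*√14)/(4/15625 - 473306*1/156296) = (-468623 + 756*√14)/(4/15625 - 236653/78148) = (-468623 + 756*√14)/(-3697390533/1221062500) = (-468623 + 756*√14)*(-1221062500/3697390533) = 572217971937500/3697390533 - 307707750000*√14/1232463511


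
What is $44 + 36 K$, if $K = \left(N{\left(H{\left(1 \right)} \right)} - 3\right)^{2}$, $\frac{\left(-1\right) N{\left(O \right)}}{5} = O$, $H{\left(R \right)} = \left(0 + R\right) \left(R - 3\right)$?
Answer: $1808$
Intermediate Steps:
$H{\left(R \right)} = R \left(-3 + R\right)$
$N{\left(O \right)} = - 5 O$
$K = 49$ ($K = \left(- 5 \cdot 1 \left(-3 + 1\right) - 3\right)^{2} = \left(- 5 \cdot 1 \left(-2\right) - 3\right)^{2} = \left(\left(-5\right) \left(-2\right) - 3\right)^{2} = \left(10 - 3\right)^{2} = 7^{2} = 49$)
$44 + 36 K = 44 + 36 \cdot 49 = 44 + 1764 = 1808$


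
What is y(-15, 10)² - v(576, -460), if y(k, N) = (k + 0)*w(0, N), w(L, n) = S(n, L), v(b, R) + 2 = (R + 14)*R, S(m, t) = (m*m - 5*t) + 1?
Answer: 2090067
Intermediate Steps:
S(m, t) = 1 + m² - 5*t (S(m, t) = (m² - 5*t) + 1 = 1 + m² - 5*t)
v(b, R) = -2 + R*(14 + R) (v(b, R) = -2 + (R + 14)*R = -2 + (14 + R)*R = -2 + R*(14 + R))
w(L, n) = 1 + n² - 5*L
y(k, N) = k*(1 + N²) (y(k, N) = (k + 0)*(1 + N² - 5*0) = k*(1 + N² + 0) = k*(1 + N²))
y(-15, 10)² - v(576, -460) = (-15*(1 + 10²))² - (-2 + (-460)² + 14*(-460)) = (-15*(1 + 100))² - (-2 + 211600 - 6440) = (-15*101)² - 1*205158 = (-1515)² - 205158 = 2295225 - 205158 = 2090067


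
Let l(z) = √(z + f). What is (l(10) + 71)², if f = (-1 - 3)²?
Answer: (71 + √26)² ≈ 5791.1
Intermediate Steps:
f = 16 (f = (-4)² = 16)
l(z) = √(16 + z) (l(z) = √(z + 16) = √(16 + z))
(l(10) + 71)² = (√(16 + 10) + 71)² = (√26 + 71)² = (71 + √26)²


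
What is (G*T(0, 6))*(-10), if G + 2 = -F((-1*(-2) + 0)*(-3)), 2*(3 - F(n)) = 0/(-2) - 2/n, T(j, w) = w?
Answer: 290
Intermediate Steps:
F(n) = 3 + 1/n (F(n) = 3 - (0/(-2) - 2/n)/2 = 3 - (0*(-1/2) - 2/n)/2 = 3 - (0 - 2/n)/2 = 3 - (-1)/n = 3 + 1/n)
G = -29/6 (G = -2 - (3 + 1/((-1*(-2) + 0)*(-3))) = -2 - (3 + 1/((2 + 0)*(-3))) = -2 - (3 + 1/(2*(-3))) = -2 - (3 + 1/(-6)) = -2 - (3 - 1/6) = -2 - 1*17/6 = -2 - 17/6 = -29/6 ≈ -4.8333)
(G*T(0, 6))*(-10) = -29/6*6*(-10) = -29*(-10) = 290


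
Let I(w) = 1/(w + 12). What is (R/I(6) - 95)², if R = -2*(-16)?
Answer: 231361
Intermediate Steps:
I(w) = 1/(12 + w)
R = 32
(R/I(6) - 95)² = (32/(1/(12 + 6)) - 95)² = (32/(1/18) - 95)² = (32*18 - 95)² = (576 - 95)² = 481² = 231361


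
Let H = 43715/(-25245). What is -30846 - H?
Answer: -155732711/5049 ≈ -30844.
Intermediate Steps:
H = -8743/5049 (H = 43715*(-1/25245) = -8743/5049 ≈ -1.7316)
-30846 - H = -30846 - 1*(-8743/5049) = -30846 + 8743/5049 = -155732711/5049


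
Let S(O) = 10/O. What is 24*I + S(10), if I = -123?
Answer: -2951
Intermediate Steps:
24*I + S(10) = 24*(-123) + 10/10 = -2952 + 10*(⅒) = -2952 + 1 = -2951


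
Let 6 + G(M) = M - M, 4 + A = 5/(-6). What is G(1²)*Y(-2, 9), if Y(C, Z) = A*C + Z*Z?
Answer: -544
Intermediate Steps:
A = -29/6 (A = -4 + 5/(-6) = -4 + 5*(-⅙) = -4 - ⅚ = -29/6 ≈ -4.8333)
Y(C, Z) = Z² - 29*C/6 (Y(C, Z) = -29*C/6 + Z*Z = -29*C/6 + Z² = Z² - 29*C/6)
G(M) = -6 (G(M) = -6 + (M - M) = -6 + 0 = -6)
G(1²)*Y(-2, 9) = -6*(9² - 29/6*(-2)) = -6*(81 + 29/3) = -6*272/3 = -544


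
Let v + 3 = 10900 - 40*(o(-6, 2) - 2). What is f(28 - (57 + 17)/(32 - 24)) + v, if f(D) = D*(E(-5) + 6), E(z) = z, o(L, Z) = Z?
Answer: 43663/4 ≈ 10916.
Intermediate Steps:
f(D) = D (f(D) = D*(-5 + 6) = D*1 = D)
v = 10897 (v = -3 + (10900 - 40*(2 - 2)) = -3 + (10900 - 40*0) = -3 + (10900 - 1*0) = -3 + (10900 + 0) = -3 + 10900 = 10897)
f(28 - (57 + 17)/(32 - 24)) + v = (28 - (57 + 17)/(32 - 24)) + 10897 = (28 - 74/8) + 10897 = (28 - 1*37/4) + 10897 = (28 - 37/4) + 10897 = 75/4 + 10897 = 43663/4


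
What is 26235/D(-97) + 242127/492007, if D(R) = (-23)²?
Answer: 13035888828/260271703 ≈ 50.086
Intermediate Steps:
D(R) = 529
26235/D(-97) + 242127/492007 = 26235/529 + 242127/492007 = 13035888828/260271703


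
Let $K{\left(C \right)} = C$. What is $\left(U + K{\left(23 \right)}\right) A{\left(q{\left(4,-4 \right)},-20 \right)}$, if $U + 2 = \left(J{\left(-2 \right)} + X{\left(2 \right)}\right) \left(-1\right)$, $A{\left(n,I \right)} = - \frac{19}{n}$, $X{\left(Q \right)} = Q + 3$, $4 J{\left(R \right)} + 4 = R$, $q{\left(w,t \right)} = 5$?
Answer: $- \frac{133}{2} \approx -66.5$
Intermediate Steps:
$J{\left(R \right)} = -1 + \frac{R}{4}$
$X{\left(Q \right)} = 3 + Q$
$U = - \frac{11}{2}$ ($U = -2 + \left(\left(-1 + \frac{1}{4} \left(-2\right)\right) + \left(3 + 2\right)\right) \left(-1\right) = -2 + \left(\left(-1 - \frac{1}{2}\right) + 5\right) \left(-1\right) = -2 + \left(- \frac{3}{2} + 5\right) \left(-1\right) = -2 + \frac{7}{2} \left(-1\right) = -2 - \frac{7}{2} = - \frac{11}{2} \approx -5.5$)
$\left(U + K{\left(23 \right)}\right) A{\left(q{\left(4,-4 \right)},-20 \right)} = \left(- \frac{11}{2} + 23\right) \left(- \frac{19}{5}\right) = \frac{35 \left(\left(-19\right) \frac{1}{5}\right)}{2} = \frac{35}{2} \left(- \frac{19}{5}\right) = - \frac{133}{2}$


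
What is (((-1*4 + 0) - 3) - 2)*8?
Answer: -72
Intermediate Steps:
(((-1*4 + 0) - 3) - 2)*8 = (((-4 + 0) - 3) - 2)*8 = ((-4 - 3) - 2)*8 = (-7 - 2)*8 = -9*8 = -72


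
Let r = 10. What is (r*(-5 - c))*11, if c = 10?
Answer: -1650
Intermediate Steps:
(r*(-5 - c))*11 = (10*(-5 - 1*10))*11 = (10*(-5 - 10))*11 = (10*(-15))*11 = -150*11 = -1650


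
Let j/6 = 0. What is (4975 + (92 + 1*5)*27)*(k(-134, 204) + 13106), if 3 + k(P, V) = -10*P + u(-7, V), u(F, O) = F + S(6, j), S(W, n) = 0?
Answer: 109626984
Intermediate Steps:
j = 0 (j = 6*0 = 0)
u(F, O) = F (u(F, O) = F + 0 = F)
k(P, V) = -10 - 10*P (k(P, V) = -3 + (-10*P - 7) = -3 + (-7 - 10*P) = -10 - 10*P)
(4975 + (92 + 1*5)*27)*(k(-134, 204) + 13106) = (4975 + (92 + 1*5)*27)*((-10 - 10*(-134)) + 13106) = (4975 + (92 + 5)*27)*((-10 + 1340) + 13106) = (4975 + 97*27)*(1330 + 13106) = (4975 + 2619)*14436 = 7594*14436 = 109626984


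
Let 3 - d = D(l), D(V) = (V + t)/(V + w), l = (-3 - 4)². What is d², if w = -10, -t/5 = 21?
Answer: 29929/1521 ≈ 19.677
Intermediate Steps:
t = -105 (t = -5*21 = -105)
l = 49 (l = (-7)² = 49)
D(V) = (-105 + V)/(-10 + V) (D(V) = (V - 105)/(V - 10) = (-105 + V)/(-10 + V))
d = 173/39 (d = 3 - (-105 + 49)/(-10 + 49) = 3 - (-56)/39 = 3 - 1*(-56/39) = 3 + 56/39 = 173/39 ≈ 4.4359)
d² = (173/39)² = 29929/1521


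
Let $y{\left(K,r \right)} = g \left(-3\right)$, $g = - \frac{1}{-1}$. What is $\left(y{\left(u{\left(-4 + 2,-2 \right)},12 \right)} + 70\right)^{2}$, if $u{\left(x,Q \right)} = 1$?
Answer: $4489$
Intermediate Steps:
$g = 1$ ($g = \left(-1\right) \left(-1\right) = 1$)
$y{\left(K,r \right)} = -3$ ($y{\left(K,r \right)} = 1 \left(-3\right) = -3$)
$\left(y{\left(u{\left(-4 + 2,-2 \right)},12 \right)} + 70\right)^{2} = \left(-3 + 70\right)^{2} = 67^{2} = 4489$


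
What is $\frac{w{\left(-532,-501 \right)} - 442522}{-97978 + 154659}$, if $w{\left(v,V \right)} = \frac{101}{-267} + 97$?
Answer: $- \frac{118127576}{15133827} \approx -7.8055$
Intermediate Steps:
$w{\left(v,V \right)} = \frac{25798}{267}$ ($w{\left(v,V \right)} = 101 \left(- \frac{1}{267}\right) + 97 = - \frac{101}{267} + 97 = \frac{25798}{267}$)
$\frac{w{\left(-532,-501 \right)} - 442522}{-97978 + 154659} = \frac{\frac{25798}{267} - 442522}{-97978 + 154659} = - \frac{118127576}{267 \cdot 56681} = \left(- \frac{118127576}{267}\right) \frac{1}{56681} = - \frac{118127576}{15133827}$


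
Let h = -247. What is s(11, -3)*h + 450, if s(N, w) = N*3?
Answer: -7701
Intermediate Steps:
s(N, w) = 3*N
s(11, -3)*h + 450 = (3*11)*(-247) + 450 = 33*(-247) + 450 = -8151 + 450 = -7701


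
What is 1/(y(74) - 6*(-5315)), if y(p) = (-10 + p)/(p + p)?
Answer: 37/1179946 ≈ 3.1357e-5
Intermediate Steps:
y(p) = (-10 + p)/(2*p) (y(p) = (-10 + p)/((2*p)) = (-10 + p)*(1/(2*p)) = (-10 + p)/(2*p))
1/(y(74) - 6*(-5315)) = 1/((½)*(-10 + 74)/74 - 6*(-5315)) = 1/((½)*(1/74)*64 + 31890) = 1/(16/37 + 31890) = 1/(1179946/37) = 37/1179946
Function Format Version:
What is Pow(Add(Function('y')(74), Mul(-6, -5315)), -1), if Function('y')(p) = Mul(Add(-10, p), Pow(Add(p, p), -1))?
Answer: Rational(37, 1179946) ≈ 3.1357e-5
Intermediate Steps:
Function('y')(p) = Mul(Rational(1, 2), Pow(p, -1), Add(-10, p)) (Function('y')(p) = Mul(Add(-10, p), Pow(Mul(2, p), -1)) = Mul(Add(-10, p), Mul(Rational(1, 2), Pow(p, -1))) = Mul(Rational(1, 2), Pow(p, -1), Add(-10, p)))
Pow(Add(Function('y')(74), Mul(-6, -5315)), -1) = Pow(Add(Mul(Rational(1, 2), Pow(74, -1), Add(-10, 74)), Mul(-6, -5315)), -1) = Pow(Add(Mul(Rational(1, 2), Rational(1, 74), 64), 31890), -1) = Pow(Add(Rational(16, 37), 31890), -1) = Pow(Rational(1179946, 37), -1) = Rational(37, 1179946)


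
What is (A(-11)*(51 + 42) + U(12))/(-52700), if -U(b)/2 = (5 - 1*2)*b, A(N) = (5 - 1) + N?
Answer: 723/52700 ≈ 0.013719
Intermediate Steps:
A(N) = 4 + N
U(b) = -6*b (U(b) = -2*(5 - 1*2)*b = -2*(5 - 2)*b = -6*b)
(A(-11)*(51 + 42) + U(12))/(-52700) = ((4 - 11)*(51 + 42) - 6*12)/(-52700) = (-7*93 - 72)*(-1/52700) = (-651 - 72)*(-1/52700) = -723*(-1/52700) = 723/52700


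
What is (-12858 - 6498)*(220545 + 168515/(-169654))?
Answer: -362113721471370/84827 ≈ -4.2689e+9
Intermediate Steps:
(-12858 - 6498)*(220545 + 168515/(-169654)) = -19356*(220545 + 168515*(-1/169654)) = -19356*(220545 - 168515/169654) = -19356*37416172915/169654 = -362113721471370/84827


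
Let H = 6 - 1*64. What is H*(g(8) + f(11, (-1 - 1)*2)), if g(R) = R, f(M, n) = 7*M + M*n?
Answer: -2378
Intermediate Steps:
H = -58 (H = 6 - 64 = -58)
H*(g(8) + f(11, (-1 - 1)*2)) = -58*(8 + 11*(7 + (-1 - 1)*2)) = -58*(8 + 11*(7 - 2*2)) = -58*(8 + 11*(7 - 4)) = -58*(8 + 11*3) = -58*(8 + 33) = -58*41 = -2378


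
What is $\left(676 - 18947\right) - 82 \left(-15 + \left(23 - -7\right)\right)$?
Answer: $-19501$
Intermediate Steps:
$\left(676 - 18947\right) - 82 \left(-15 + \left(23 - -7\right)\right) = \left(676 - 18947\right) - 82 \left(-15 + \left(23 + 7\right)\right) = \left(676 - 18947\right) - 82 \left(-15 + 30\right) = -18271 - 1230 = -19501$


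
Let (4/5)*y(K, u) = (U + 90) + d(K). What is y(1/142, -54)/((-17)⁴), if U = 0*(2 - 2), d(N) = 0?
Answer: 225/167042 ≈ 0.0013470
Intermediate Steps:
U = 0 (U = 0*0 = 0)
y(K, u) = 225/2 (y(K, u) = 5*((0 + 90) + 0)/4 = 5*(90 + 0)/4 = (5/4)*90 = 225/2)
y(1/142, -54)/((-17)⁴) = 225/(2*((-17)⁴)) = (225/2)/83521 = (225/2)*(1/83521) = 225/167042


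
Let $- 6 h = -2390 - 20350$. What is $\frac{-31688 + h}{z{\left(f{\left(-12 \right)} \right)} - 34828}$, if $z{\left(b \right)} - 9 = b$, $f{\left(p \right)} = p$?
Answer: $\frac{27898}{34831} \approx 0.80095$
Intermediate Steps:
$z{\left(b \right)} = 9 + b$
$h = 3790$ ($h = - \frac{-2390 - 20350}{6} = \left(- \frac{1}{6}\right) \left(-22740\right) = 3790$)
$\frac{-31688 + h}{z{\left(f{\left(-12 \right)} \right)} - 34828} = \frac{-31688 + 3790}{\left(9 - 12\right) - 34828} = - \frac{27898}{-3 - 34828} = - \frac{27898}{-34831} = \left(-27898\right) \left(- \frac{1}{34831}\right) = \frac{27898}{34831}$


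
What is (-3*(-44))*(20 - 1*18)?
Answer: 264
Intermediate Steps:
(-3*(-44))*(20 - 1*18) = 132*(20 - 18) = 132*2 = 264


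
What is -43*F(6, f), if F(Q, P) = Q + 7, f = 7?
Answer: -559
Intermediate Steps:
F(Q, P) = 7 + Q
-43*F(6, f) = -43*(7 + 6) = -43*13 = -559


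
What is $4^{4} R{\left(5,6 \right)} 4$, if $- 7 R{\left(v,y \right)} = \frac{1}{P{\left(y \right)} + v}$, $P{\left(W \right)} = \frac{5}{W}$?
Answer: $- \frac{6144}{245} \approx -25.078$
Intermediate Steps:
$R{\left(v,y \right)} = - \frac{1}{7 \left(v + \frac{5}{y}\right)}$ ($R{\left(v,y \right)} = - \frac{1}{7 \left(\frac{5}{y} + v\right)} = - \frac{1}{7 \left(v + \frac{5}{y}\right)}$)
$4^{4} R{\left(5,6 \right)} 4 = 4^{4} \left(\left(-1\right) 6 \frac{1}{35 + 7 \cdot 5 \cdot 6}\right) 4 = 256 \left(\left(-1\right) 6 \frac{1}{35 + 210}\right) 4 = 256 \left(\left(-1\right) 6 \cdot \frac{1}{245}\right) 4 = 256 \left(- \frac{6}{245}\right) 4 = \left(- \frac{1536}{245}\right) 4 = - \frac{6144}{245}$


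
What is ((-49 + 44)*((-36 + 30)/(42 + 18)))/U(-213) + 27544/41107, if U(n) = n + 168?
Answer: 221623/336330 ≈ 0.65895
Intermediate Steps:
U(n) = 168 + n
((-49 + 44)*((-36 + 30)/(42 + 18)))/U(-213) + 27544/41107 = ((-49 + 44)*((-36 + 30)/(42 + 18)))/(168 - 213) + 27544/41107 = -(-30)/60/(-45) + 27544*(1/41107) = -(-30)/60*(-1/45) + 2504/3737 = -5*(-⅒)*(-1/45) + 2504/3737 = (½)*(-1/45) + 2504/3737 = -1/90 + 2504/3737 = 221623/336330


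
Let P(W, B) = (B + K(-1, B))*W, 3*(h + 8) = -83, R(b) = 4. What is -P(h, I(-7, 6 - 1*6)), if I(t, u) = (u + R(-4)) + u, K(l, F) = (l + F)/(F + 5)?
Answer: 1391/9 ≈ 154.56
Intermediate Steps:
K(l, F) = (F + l)/(5 + F)
I(t, u) = 4 + 2*u (I(t, u) = (u + 4) + u = (4 + u) + u = 4 + 2*u)
h = -107/3 (h = -8 + (⅓)*(-83) = -8 - 83/3 = -107/3 ≈ -35.667)
P(W, B) = W*(B + (-1 + B)/(5 + B)) (P(W, B) = (B + (B - 1)/(5 + B))*W = (B + (-1 + B)/(5 + B))*W = W*(B + (-1 + B)/(5 + B)))
-P(h, I(-7, 6 - 1*6)) = -(-107)*(-1 + (4 + 2*(6 - 1*6)) + (4 + 2*(6 - 1*6))*(5 + (4 + 2*(6 - 1*6))))/(3*(5 + (4 + 2*(6 - 1*6)))) = -(-107)*(-1 + (4 + 2*(6 - 6)) + (4 + 2*(6 - 6))*(5 + (4 + 2*(6 - 6))))/(3*(5 + (4 + 2*(6 - 6)))) = -(-107)*(-1 + (4 + 2*0) + (4 + 2*0)*(5 + (4 + 2*0)))/(3*(5 + (4 + 2*0))) = -(-107)*(-1 + (4 + 0) + (4 + 0)*(5 + (4 + 0)))/(3*(5 + (4 + 0))) = -(-107)*(-1 + 4 + 4*(5 + 4))/(3*(5 + 4)) = -(-107)*(-1 + 4 + 4*9)/(3*9) = -(-107)*(-1 + 4 + 36)/(3*9) = -(-107)*39/(3*9) = -1*(-1391/9) = 1391/9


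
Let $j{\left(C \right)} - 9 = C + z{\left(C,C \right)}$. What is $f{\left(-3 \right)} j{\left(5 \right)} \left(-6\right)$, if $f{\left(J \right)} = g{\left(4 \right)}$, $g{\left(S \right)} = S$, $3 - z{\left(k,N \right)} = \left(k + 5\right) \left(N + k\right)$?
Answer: $1992$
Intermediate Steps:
$z{\left(k,N \right)} = 3 - \left(5 + k\right) \left(N + k\right)$ ($z{\left(k,N \right)} = 3 - \left(k + 5\right) \left(N + k\right) = 3 - \left(5 + k\right) \left(N + k\right)$)
$f{\left(J \right)} = 4$
$j{\left(C \right)} = 12 - 9 C - 2 C^{2}$ ($j{\left(C \right)} = 9 - \left(-3 + C^{2} + 9 C + C C\right) = 9 - \left(-3 + 2 C^{2} + 9 C\right) = 12 - 9 C - 2 C^{2}$)
$f{\left(-3 \right)} j{\left(5 \right)} \left(-6\right) = 4 \left(12 - 45 - 2 \cdot 5^{2}\right) \left(-6\right) = 4 \left(12 - 45 - 50\right) \left(-6\right) = 4 \left(-83\right) \left(-6\right) = \left(-332\right) \left(-6\right) = 1992$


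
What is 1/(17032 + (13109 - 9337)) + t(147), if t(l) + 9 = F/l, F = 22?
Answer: -3866551/436884 ≈ -8.8503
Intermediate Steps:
t(l) = -9 + 22/l
1/(17032 + (13109 - 9337)) + t(147) = 1/(17032 + (13109 - 9337)) + (-9 + 22/147) = 1/(17032 + 3772) + (-9 + 22*(1/147)) = 1/20804 + (-9 + 22/147) = 1/20804 - 1301/147 = -3866551/436884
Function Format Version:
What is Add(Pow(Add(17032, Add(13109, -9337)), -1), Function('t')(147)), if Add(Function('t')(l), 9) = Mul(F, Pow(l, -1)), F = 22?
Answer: Rational(-3866551, 436884) ≈ -8.8503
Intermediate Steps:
Function('t')(l) = Add(-9, Mul(22, Pow(l, -1)))
Add(Pow(Add(17032, Add(13109, -9337)), -1), Function('t')(147)) = Add(Pow(Add(17032, Add(13109, -9337)), -1), Add(-9, Mul(22, Pow(147, -1)))) = Add(Pow(Add(17032, 3772), -1), Add(-9, Mul(22, Rational(1, 147)))) = Add(Pow(20804, -1), Add(-9, Rational(22, 147))) = Add(Rational(1, 20804), Rational(-1301, 147)) = Rational(-3866551, 436884)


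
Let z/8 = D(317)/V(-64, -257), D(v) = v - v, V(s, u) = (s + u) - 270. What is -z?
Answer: 0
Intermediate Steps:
V(s, u) = -270 + s + u
D(v) = 0
z = 0 (z = 8*(0/(-270 - 64 - 257)) = 8*(0/(-591)) = 8*(0*(-1/591)) = 8*0 = 0)
-z = -1*0 = 0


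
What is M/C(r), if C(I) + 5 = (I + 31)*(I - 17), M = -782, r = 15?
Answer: 782/97 ≈ 8.0619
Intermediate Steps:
C(I) = -5 + (-17 + I)*(31 + I) (C(I) = -5 + (I + 31)*(I - 17) = -5 + (31 + I)*(-17 + I) = -5 + (-17 + I)*(31 + I))
M/C(r) = -782/(-532 + 15² + 14*15) = -782/(-532 + 225 + 210) = -782/(-97) = -782*(-1/97) = 782/97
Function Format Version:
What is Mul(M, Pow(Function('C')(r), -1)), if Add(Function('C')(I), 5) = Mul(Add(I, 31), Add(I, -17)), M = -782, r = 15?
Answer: Rational(782, 97) ≈ 8.0619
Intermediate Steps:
Function('C')(I) = Add(-5, Mul(Add(-17, I), Add(31, I))) (Function('C')(I) = Add(-5, Mul(Add(I, 31), Add(I, -17))) = Add(-5, Mul(Add(31, I), Add(-17, I))) = Add(-5, Mul(Add(-17, I), Add(31, I))))
Mul(M, Pow(Function('C')(r), -1)) = Mul(-782, Pow(Add(-532, Pow(15, 2), Mul(14, 15)), -1)) = Mul(-782, Pow(Add(-532, 225, 210), -1)) = Mul(-782, Pow(-97, -1)) = Mul(-782, Rational(-1, 97)) = Rational(782, 97)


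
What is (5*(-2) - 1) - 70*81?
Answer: -5681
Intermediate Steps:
(5*(-2) - 1) - 70*81 = (-10 - 1) - 5670 = -11 - 5670 = -5681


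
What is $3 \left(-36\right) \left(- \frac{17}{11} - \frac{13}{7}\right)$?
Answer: $\frac{28296}{77} \approx 367.48$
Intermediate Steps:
$3 \left(-36\right) \left(- \frac{17}{11} - \frac{13}{7}\right) = - 108 \left(\left(-17\right) \frac{1}{11} - \frac{13}{7}\right) = - 108 \left(- \frac{17}{11} - \frac{13}{7}\right) = \left(-108\right) \left(- \frac{262}{77}\right) = \frac{28296}{77}$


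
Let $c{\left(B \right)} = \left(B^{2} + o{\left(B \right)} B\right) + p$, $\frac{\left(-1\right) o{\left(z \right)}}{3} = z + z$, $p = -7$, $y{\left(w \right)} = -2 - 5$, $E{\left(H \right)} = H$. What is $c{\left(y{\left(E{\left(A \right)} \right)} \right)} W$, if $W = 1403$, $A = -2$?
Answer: $-353556$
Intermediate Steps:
$y{\left(w \right)} = -7$
$o{\left(z \right)} = - 6 z$ ($o{\left(z \right)} = - 3 \left(z + z\right) = - 3 \cdot 2 z = - 6 z$)
$c{\left(B \right)} = -7 - 5 B^{2}$ ($c{\left(B \right)} = \left(B^{2} + - 6 B B\right) - 7 = \left(B^{2} - 6 B^{2}\right) - 7 = - 5 B^{2} - 7 = -7 - 5 B^{2}$)
$c{\left(y{\left(E{\left(A \right)} \right)} \right)} W = \left(-7 - 5 \left(-7\right)^{2}\right) 1403 = \left(-7 - 245\right) 1403 = \left(-252\right) 1403 = -353556$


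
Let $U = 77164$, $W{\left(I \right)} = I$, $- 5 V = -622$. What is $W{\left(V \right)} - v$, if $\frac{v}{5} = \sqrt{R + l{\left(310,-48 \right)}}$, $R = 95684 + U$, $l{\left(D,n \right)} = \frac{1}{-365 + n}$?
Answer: $\frac{622}{5} - \frac{5 \sqrt{29482510099}}{413} \approx -1954.3$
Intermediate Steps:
$V = \frac{622}{5}$ ($V = \left(- \frac{1}{5}\right) \left(-622\right) = \frac{622}{5} \approx 124.4$)
$R = 172848$ ($R = 95684 + 77164 = 172848$)
$v = \frac{5 \sqrt{29482510099}}{413}$ ($v = 5 \sqrt{172848 + \frac{1}{-365 - 48}} = 5 \sqrt{172848 + \frac{1}{-413}} = 5 \sqrt{172848 - \frac{1}{413}} = 5 \sqrt{\frac{71386223}{413}} = 5 \frac{\sqrt{29482510099}}{413} = \frac{5 \sqrt{29482510099}}{413} \approx 2078.8$)
$W{\left(V \right)} - v = \frac{622}{5} - \frac{5 \sqrt{29482510099}}{413}$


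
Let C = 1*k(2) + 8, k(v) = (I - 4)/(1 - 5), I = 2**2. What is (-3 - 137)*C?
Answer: -1120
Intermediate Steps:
I = 4
k(v) = 0 (k(v) = (4 - 4)/(1 - 5) = 0/(-4) = 0*(-1/4) = 0)
C = 8 (C = 1*0 + 8 = 0 + 8 = 8)
(-3 - 137)*C = (-3 - 137)*8 = -140*8 = -1120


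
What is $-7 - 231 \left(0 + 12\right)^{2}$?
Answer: $-33271$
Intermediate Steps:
$-7 - 231 \left(0 + 12\right)^{2} = -7 - 231 \cdot 12^{2} = -7 - 33264 = -33271$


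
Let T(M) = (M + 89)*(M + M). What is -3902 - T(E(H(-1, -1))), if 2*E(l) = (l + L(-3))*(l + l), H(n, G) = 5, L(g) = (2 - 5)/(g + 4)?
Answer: -5882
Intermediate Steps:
L(g) = -3/(4 + g)
E(l) = l*(-3 + l) (E(l) = ((l - 3/(4 - 3))*(l + l))/2 = ((l - 3/1)*(2*l))/2 = ((l - 3*1)*(2*l))/2 = ((l - 3)*(2*l))/2 = ((-3 + l)*(2*l))/2 = (2*l*(-3 + l))/2 = l*(-3 + l))
T(M) = 2*M*(89 + M) (T(M) = (89 + M)*(2*M) = 2*M*(89 + M))
-3902 - T(E(H(-1, -1))) = -3902 - 2*5*(-3 + 5)*(89 + 5*(-3 + 5)) = -3902 - 2*5*2*(89 + 5*2) = -3902 - 2*10*(89 + 10) = -3902 - 2*10*99 = -3902 - 1*1980 = -3902 - 1980 = -5882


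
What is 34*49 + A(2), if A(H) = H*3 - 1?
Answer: 1671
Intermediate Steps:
A(H) = -1 + 3*H (A(H) = 3*H - 1 = -1 + 3*H)
34*49 + A(2) = 34*49 + (-1 + 3*2) = 1666 + (-1 + 6) = 1666 + 5 = 1671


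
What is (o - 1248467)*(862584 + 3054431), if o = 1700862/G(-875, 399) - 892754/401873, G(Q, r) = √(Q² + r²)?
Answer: -1965268547741136675/401873 + 3331150983465*√18874/66059 ≈ -4.8833e+12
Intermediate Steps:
o = -892754/401873 + 850431*√18874/66059 (o = 1700862/(√((-875)² + 399²)) - 892754/401873 = 1700862/(√(765625 + 159201)) - 892754*1/401873 = 1700862/(√924826) - 892754/401873 = 1700862/((7*√18874)) - 892754/401873 = 1700862*(√18874/132118) - 892754/401873 = 850431*√18874/66059 - 892754/401873 = -892754/401873 + 850431*√18874/66059 ≈ 1766.4)
(o - 1248467)*(862584 + 3054431) = ((-892754/401873 + 850431*√18874/66059) - 1248467)*(862584 + 3054431) = (-501726071445/401873 + 850431*√18874/66059)*3917015 = -1965268547741136675/401873 + 3331150983465*√18874/66059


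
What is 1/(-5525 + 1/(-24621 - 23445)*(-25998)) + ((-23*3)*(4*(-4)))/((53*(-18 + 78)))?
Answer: 105863632338951/304933282687495 ≈ 0.34717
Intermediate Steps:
1/(-5525 + 1/(-24621 - 23445)*(-25998)) + ((-23*3)*(4*(-4)))/((53*(-18 + 78))) = -1/25998/(-5525 + 1/(-48066)) + (-69*(-16))/((53*60)) = -1/25998/(-5525 - 1/48066) + 1104/3180 = -1/25998/(-265564651/48066) + 1104*(1/3180) = -48066/265564651*(-1/25998) + 92/265 = 8011/1150691632783 + 92/265 = 105863632338951/304933282687495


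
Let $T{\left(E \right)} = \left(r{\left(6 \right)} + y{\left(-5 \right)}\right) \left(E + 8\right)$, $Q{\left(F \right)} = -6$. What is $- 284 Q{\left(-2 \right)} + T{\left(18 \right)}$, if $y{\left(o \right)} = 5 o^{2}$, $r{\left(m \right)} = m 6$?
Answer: $5890$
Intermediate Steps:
$r{\left(m \right)} = 6 m$
$T{\left(E \right)} = 1288 + 161 E$ ($T{\left(E \right)} = \left(6 \cdot 6 + 5 \left(-5\right)^{2}\right) \left(E + 8\right) = \left(36 + 5 \cdot 25\right) \left(8 + E\right) = \left(36 + 125\right) \left(8 + E\right) = 161 \left(8 + E\right) = 1288 + 161 E$)
$- 284 Q{\left(-2 \right)} + T{\left(18 \right)} = \left(-284\right) \left(-6\right) + \left(1288 + 161 \cdot 18\right) = 1704 + \left(1288 + 2898\right) = 1704 + 4186 = 5890$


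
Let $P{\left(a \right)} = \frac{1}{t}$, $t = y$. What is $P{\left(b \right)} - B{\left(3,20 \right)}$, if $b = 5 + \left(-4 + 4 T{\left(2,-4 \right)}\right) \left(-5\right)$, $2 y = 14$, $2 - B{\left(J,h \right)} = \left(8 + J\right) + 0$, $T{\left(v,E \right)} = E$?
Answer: $\frac{64}{7} \approx 9.1429$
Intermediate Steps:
$B{\left(J,h \right)} = -6 - J$ ($B{\left(J,h \right)} = 2 - \left(\left(8 + J\right) + 0\right) = 2 - \left(8 + J\right) = -6 - J$)
$y = 7$ ($y = \frac{1}{2} \cdot 14 = 7$)
$b = 105$ ($b = 5 + \left(-4 + 4 \left(-4\right)\right) \left(-5\right) = 5 + \left(-4 - 16\right) \left(-5\right) = 5 - -100 = 5 + 100 = 105$)
$t = 7$
$P{\left(a \right)} = \frac{1}{7}$
$P{\left(b \right)} - B{\left(3,20 \right)} = \frac{1}{7} - \left(-6 - 3\right) = \frac{1}{7} - -9 = \frac{1}{7} + 9 = \frac{64}{7}$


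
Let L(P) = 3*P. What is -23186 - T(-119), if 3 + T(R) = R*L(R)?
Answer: -65666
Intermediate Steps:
T(R) = -3 + 3*R**2 (T(R) = -3 + R*(3*R) = -3 + 3*R**2)
-23186 - T(-119) = -23186 - (-3 + 3*(-119)**2) = -23186 - (-3 + 3*14161) = -23186 - (-3 + 42483) = -23186 - 1*42480 = -23186 - 42480 = -65666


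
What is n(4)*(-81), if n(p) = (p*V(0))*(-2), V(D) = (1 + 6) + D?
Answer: 4536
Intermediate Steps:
V(D) = 7 + D
n(p) = -14*p (n(p) = (p*(7 + 0))*(-2) = (p*7)*(-2) = (7*p)*(-2) = -14*p)
n(4)*(-81) = -14*4*(-81) = -56*(-81) = 4536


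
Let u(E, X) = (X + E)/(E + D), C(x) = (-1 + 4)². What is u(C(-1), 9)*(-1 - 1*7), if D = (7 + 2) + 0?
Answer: -8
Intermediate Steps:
D = 9 (D = 9 + 0 = 9)
C(x) = 9 (C(x) = 3² = 9)
u(E, X) = (E + X)/(9 + E) (u(E, X) = (X + E)/(E + 9) = (E + X)/(9 + E))
u(C(-1), 9)*(-1 - 1*7) = ((9 + 9)/(9 + 9))*(-1 - 1*7) = (18/18)*(-1 - 7) = ((1/18)*18)*(-8) = 1*(-8) = -8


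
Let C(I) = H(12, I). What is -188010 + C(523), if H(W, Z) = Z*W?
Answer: -181734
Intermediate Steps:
H(W, Z) = W*Z
C(I) = 12*I
-188010 + C(523) = -188010 + 12*523 = -188010 + 6276 = -181734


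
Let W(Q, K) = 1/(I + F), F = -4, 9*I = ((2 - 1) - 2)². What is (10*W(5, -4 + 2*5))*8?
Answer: -144/7 ≈ -20.571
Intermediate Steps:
I = ⅑ (I = ((2 - 1) - 2)²/9 = (1 - 2)²/9 = (⅑)*(-1)² = (⅑)*1 = ⅑ ≈ 0.11111)
W(Q, K) = -9/35 (W(Q, K) = 1/(⅑ - 4) = 1/(-35/9) = -9/35)
(10*W(5, -4 + 2*5))*8 = (10*(-9/35))*8 = -18/7*8 = -144/7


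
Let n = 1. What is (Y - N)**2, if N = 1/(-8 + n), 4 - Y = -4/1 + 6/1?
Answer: 225/49 ≈ 4.5918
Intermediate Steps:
Y = 2 (Y = 4 - (-4/1 + 6/1) = 4 - (-4*1 + 6*1) = 4 - (-4 + 6) = 4 - 1*2 = 4 - 2 = 2)
N = -1/7 (N = 1/(-8 + 1) = 1/(-7) = -1/7 ≈ -0.14286)
(Y - N)**2 = (2 - 1*(-1/7))**2 = (2 + 1/7)**2 = (15/7)**2 = 225/49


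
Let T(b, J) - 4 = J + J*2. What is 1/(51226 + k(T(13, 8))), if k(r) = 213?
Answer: 1/51439 ≈ 1.9441e-5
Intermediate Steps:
T(b, J) = 4 + 3*J (T(b, J) = 4 + (J + J*2) = 4 + (J + 2*J) = 4 + 3*J)
1/(51226 + k(T(13, 8))) = 1/(51226 + 213) = 1/51439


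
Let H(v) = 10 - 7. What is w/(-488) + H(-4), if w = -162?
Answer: 813/244 ≈ 3.3320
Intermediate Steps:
H(v) = 3
w/(-488) + H(-4) = -162/(-488) + 3 = -162*(-1/488) + 3 = 81/244 + 3 = 813/244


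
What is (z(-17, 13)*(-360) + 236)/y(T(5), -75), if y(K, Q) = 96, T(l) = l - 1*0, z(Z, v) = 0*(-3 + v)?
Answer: 59/24 ≈ 2.4583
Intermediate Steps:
z(Z, v) = 0
T(l) = l (T(l) = l + 0 = l)
(z(-17, 13)*(-360) + 236)/y(T(5), -75) = (0*(-360) + 236)/96 = (0 + 236)*(1/96) = 236*(1/96) = 59/24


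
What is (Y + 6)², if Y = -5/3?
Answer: 169/9 ≈ 18.778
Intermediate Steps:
Y = -5/3 (Y = -5*⅓ = -5/3 ≈ -1.6667)
(Y + 6)² = (-5/3 + 6)² = (13/3)² = 169/9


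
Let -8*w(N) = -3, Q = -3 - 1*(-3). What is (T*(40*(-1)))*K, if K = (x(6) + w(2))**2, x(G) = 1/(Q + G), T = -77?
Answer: 65065/72 ≈ 903.68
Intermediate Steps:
Q = 0 (Q = -3 + 3 = 0)
w(N) = 3/8 (w(N) = -1/8*(-3) = 3/8)
x(G) = 1/G (x(G) = 1/(0 + G) = 1/G)
K = 169/576 (K = (1/6 + 3/8)**2 = (13/24)**2 = 169/576 ≈ 0.29340)
(T*(40*(-1)))*K = -3080*(-1)*(169/576) = -77*(-40)*(169/576) = 3080*(169/576) = 65065/72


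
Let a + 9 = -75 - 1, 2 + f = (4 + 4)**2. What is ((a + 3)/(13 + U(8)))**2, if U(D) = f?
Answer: 6724/5625 ≈ 1.1954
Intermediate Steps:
f = 62 (f = -2 + (4 + 4)**2 = -2 + 8**2 = -2 + 64 = 62)
U(D) = 62
a = -85 (a = -9 + (-75 - 1) = -9 - 76 = -85)
((a + 3)/(13 + U(8)))**2 = ((-85 + 3)/(13 + 62))**2 = (-82/75)**2 = 6724/5625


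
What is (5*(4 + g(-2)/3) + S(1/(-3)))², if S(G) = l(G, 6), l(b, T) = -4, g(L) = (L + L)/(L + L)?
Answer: 2809/9 ≈ 312.11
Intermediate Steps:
g(L) = 1 (g(L) = (2*L)/((2*L)) = (2*L)*(1/(2*L)) = 1)
S(G) = -4
(5*(4 + g(-2)/3) + S(1/(-3)))² = (5*(4 + 1/3) - 4)² = (5*(4 + 1*(⅓)) - 4)² = (5*(4 + ⅓) - 4)² = (5*(13/3) - 4)² = (65/3 - 4)² = (53/3)² = 2809/9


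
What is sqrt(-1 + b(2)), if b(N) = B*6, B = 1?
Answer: sqrt(5) ≈ 2.2361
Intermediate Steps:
b(N) = 6 (b(N) = 1*6 = 6)
sqrt(-1 + b(2)) = sqrt(-1 + 6) = sqrt(5)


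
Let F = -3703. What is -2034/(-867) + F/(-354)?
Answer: 1310179/102306 ≈ 12.806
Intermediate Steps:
-2034/(-867) + F/(-354) = -2034/(-867) - 3703/(-354) = -2034*(-1/867) - 3703*(-1/354) = 678/289 + 3703/354 = 1310179/102306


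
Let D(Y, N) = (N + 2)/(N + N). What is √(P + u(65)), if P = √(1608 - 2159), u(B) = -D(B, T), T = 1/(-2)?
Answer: √(6 + 4*I*√551)/2 ≈ 3.537 + 3.3182*I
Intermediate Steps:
T = -½ ≈ -0.50000
D(Y, N) = (2 + N)/(2*N) (D(Y, N) = (2 + N)/((2*N)) = (2 + N)*(1/(2*N)) = (2 + N)/(2*N))
u(B) = 3/2 (u(B) = -(2 - ½)/(2*(-½)) = -(-2)*3/(2*2) = -1*(-3/2) = 3/2)
P = I*√551 (P = √(-551) = I*√551 ≈ 23.473*I)
√(P + u(65)) = √(I*√551 + 3/2) = √(3/2 + I*√551)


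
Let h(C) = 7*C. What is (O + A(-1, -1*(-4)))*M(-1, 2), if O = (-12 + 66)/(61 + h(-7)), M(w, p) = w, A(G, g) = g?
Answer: -17/2 ≈ -8.5000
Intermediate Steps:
O = 9/2 (O = (-12 + 66)/(61 + 7*(-7)) = 54/(61 - 49) = 54/12 = 54*(1/12) = 9/2 ≈ 4.5000)
(O + A(-1, -1*(-4)))*M(-1, 2) = (9/2 - 1*(-4))*(-1) = (9/2 + 4)*(-1) = (17/2)*(-1) = -17/2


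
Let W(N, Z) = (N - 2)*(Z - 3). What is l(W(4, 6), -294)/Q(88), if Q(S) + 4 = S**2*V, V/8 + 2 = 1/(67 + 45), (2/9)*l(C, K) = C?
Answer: -63/287828 ≈ -0.00021888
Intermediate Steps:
W(N, Z) = (-3 + Z)*(-2 + N) (W(N, Z) = (-2 + N)*(-3 + Z) = (-3 + Z)*(-2 + N))
l(C, K) = 9*C/2
V = -223/14 (V = -16 + 8/(67 + 45) = -16 + 8/112 = -16 + 8*(1/112) = -16 + 1/14 = -223/14 ≈ -15.929)
Q(S) = -4 - 223*S**2/14 (Q(S) = -4 + S**2*(-223/14) = -4 - 223*S**2/14)
l(W(4, 6), -294)/Q(88) = (9*(6 - 3*4 - 2*6 + 4*6)/2)/(-4 - 223/14*88**2) = (9*(6 - 12 - 12 + 24)/2)/(-4 - 223/14*7744) = ((9/2)*6)/(-4 - 863456/7) = 27/(-863484/7) = 27*(-7/863484) = -63/287828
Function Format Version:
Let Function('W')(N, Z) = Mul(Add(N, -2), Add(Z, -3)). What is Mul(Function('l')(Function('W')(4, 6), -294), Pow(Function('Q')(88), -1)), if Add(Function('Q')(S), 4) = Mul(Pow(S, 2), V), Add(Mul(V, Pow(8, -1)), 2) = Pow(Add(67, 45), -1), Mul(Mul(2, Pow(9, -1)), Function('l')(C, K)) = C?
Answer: Rational(-63, 287828) ≈ -0.00021888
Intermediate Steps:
Function('W')(N, Z) = Mul(Add(-3, Z), Add(-2, N)) (Function('W')(N, Z) = Mul(Add(-2, N), Add(-3, Z)) = Mul(Add(-3, Z), Add(-2, N)))
Function('l')(C, K) = Mul(Rational(9, 2), C)
V = Rational(-223, 14) (V = Add(-16, Mul(8, Pow(Add(67, 45), -1))) = Add(-16, Mul(8, Pow(112, -1))) = Add(-16, Mul(8, Rational(1, 112))) = Add(-16, Rational(1, 14)) = Rational(-223, 14) ≈ -15.929)
Function('Q')(S) = Add(-4, Mul(Rational(-223, 14), Pow(S, 2))) (Function('Q')(S) = Add(-4, Mul(Pow(S, 2), Rational(-223, 14))) = Add(-4, Mul(Rational(-223, 14), Pow(S, 2))))
Mul(Function('l')(Function('W')(4, 6), -294), Pow(Function('Q')(88), -1)) = Mul(Mul(Rational(9, 2), Add(6, Mul(-3, 4), Mul(-2, 6), Mul(4, 6))), Pow(Add(-4, Mul(Rational(-223, 14), Pow(88, 2))), -1)) = Mul(Mul(Rational(9, 2), Add(6, -12, -12, 24)), Pow(Add(-4, Mul(Rational(-223, 14), 7744)), -1)) = Mul(Mul(Rational(9, 2), 6), Pow(Add(-4, Rational(-863456, 7)), -1)) = Mul(27, Pow(Rational(-863484, 7), -1)) = Mul(27, Rational(-7, 863484)) = Rational(-63, 287828)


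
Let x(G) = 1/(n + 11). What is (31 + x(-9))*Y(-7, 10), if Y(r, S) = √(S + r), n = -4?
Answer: 218*√3/7 ≈ 53.941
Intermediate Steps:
x(G) = ⅐ (x(G) = 1/(-4 + 11) = 1/7 = ⅐)
(31 + x(-9))*Y(-7, 10) = (31 + ⅐)*√(10 - 7) = 218*√3/7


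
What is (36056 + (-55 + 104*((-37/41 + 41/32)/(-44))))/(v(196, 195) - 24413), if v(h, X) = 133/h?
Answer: -363687457/246623036 ≈ -1.4747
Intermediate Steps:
(36056 + (-55 + 104*((-37/41 + 41/32)/(-44))))/(v(196, 195) - 24413) = (36056 + (-55 + 104*((-37/41 + 41/32)/(-44))))/(133/196 - 24413) = (36056 + (-55 + 104*((-37*1/41 + 41*(1/32))*(-1/44))))/(133*(1/196) - 24413) = (36056 + (-55 + 104*((-37/41 + 41/32)*(-1/44))))/(19/28 - 24413) = (36056 + (-55 + 104*((497/1312)*(-1/44))))/(-683545/28) = (36056 + (-55 + 104*(-497/57728)))*(-28/683545) = (36056 + (-55 - 6461/7216))*(-28/683545) = (36056 - 403341/7216)*(-28/683545) = (259776755/7216)*(-28/683545) = -363687457/246623036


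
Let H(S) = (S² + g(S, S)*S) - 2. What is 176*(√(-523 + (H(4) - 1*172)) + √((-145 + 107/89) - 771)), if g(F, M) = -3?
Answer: 176*I*(√7246113 + 267*√77)/89 ≈ 9956.4*I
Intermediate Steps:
H(S) = -2 + S² - 3*S (H(S) = (S² - 3*S) - 2 = -2 + S² - 3*S)
176*(√(-523 + (H(4) - 1*172)) + √((-145 + 107/89) - 771)) = 176*(√(-523 + ((-2 + 4² - 3*4) - 1*172)) + √((-145 + 107/89) - 771)) = 176*(√(-523 + ((-2 + 16 - 12) - 172)) + √((-145 + 107*(1/89)) - 771)) = 176*(√(-523 + (2 - 172)) + √((-145 + 107/89) - 771)) = 176*(√(-523 - 170) + √(-12798/89 - 771)) = 176*(√(-693) + √(-81417/89)) = 176*(3*I*√77 + I*√7246113/89) = 528*I*√77 + 176*I*√7246113/89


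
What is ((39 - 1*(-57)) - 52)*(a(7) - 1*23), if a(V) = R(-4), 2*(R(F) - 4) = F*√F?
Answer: -836 - 176*I ≈ -836.0 - 176.0*I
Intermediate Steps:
R(F) = 4 + F^(3/2)/2 (R(F) = 4 + (F*√F)/2 = 4 + F^(3/2)/2)
a(V) = 4 - 4*I (a(V) = 4 + (-4)^(3/2)/2 = 4 + (-8*I)/2 = 4 - 4*I)
((39 - 1*(-57)) - 52)*(a(7) - 1*23) = ((39 - 1*(-57)) - 52)*((4 - 4*I) - 1*23) = ((39 + 57) - 52)*((4 - 4*I) - 23) = (96 - 52)*(-19 - 4*I) = 44*(-19 - 4*I) = -836 - 176*I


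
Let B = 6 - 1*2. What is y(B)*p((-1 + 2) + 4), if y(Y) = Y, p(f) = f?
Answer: 20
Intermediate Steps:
B = 4 (B = 6 - 2 = 4)
y(B)*p((-1 + 2) + 4) = 4*((-1 + 2) + 4) = 4*(1 + 4) = 4*5 = 20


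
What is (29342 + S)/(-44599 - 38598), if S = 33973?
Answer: -63315/83197 ≈ -0.76103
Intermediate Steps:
(29342 + S)/(-44599 - 38598) = (29342 + 33973)/(-44599 - 38598) = 63315/(-83197) = 63315*(-1/83197) = -63315/83197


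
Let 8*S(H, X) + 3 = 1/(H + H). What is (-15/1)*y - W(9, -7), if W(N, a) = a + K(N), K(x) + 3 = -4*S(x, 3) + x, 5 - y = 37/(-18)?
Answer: -3827/36 ≈ -106.31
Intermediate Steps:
y = 127/18 (y = 5 - 37/(-18) = 5 - 37*(-1)/18 = 5 - 1*(-37/18) = 5 + 37/18 = 127/18 ≈ 7.0556)
S(H, X) = -3/8 + 1/(16*H) (S(H, X) = -3/8 + 1/(8*(H + H)) = -3/8 + 1/(8*((2*H))) = -3/8 + (1/(2*H))/8 = -3/8 + 1/(16*H))
K(x) = -3 + x - (1 - 6*x)/(4*x) (K(x) = -3 + (-(1 - 6*x)/(4*x) + x) = -3 + (x - (1 - 6*x)/(4*x)) = -3 + x - (1 - 6*x)/(4*x))
W(N, a) = -3/2 + N + a - 1/(4*N) (W(N, a) = a + (-3/2 + N - 1/(4*N)) = -3/2 + N + a - 1/(4*N))
(-15/1)*y - W(9, -7) = -15/1*(127/18) - (-3/2 + 9 - 7 - ¼/9) = -15*1*(127/18) - (-3/2 + 9 - 7 - ¼*⅑) = -15*127/18 - (-3/2 + 9 - 7 - 1/36) = -635/6 - 1*17/36 = -635/6 - 17/36 = -3827/36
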